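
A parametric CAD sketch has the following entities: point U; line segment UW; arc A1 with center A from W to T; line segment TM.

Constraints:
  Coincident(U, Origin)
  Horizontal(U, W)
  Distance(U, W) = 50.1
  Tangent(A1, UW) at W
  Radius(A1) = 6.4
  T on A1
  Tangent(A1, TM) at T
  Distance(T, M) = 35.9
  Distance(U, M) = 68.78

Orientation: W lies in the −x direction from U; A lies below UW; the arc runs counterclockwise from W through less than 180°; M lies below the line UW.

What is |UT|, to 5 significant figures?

56.898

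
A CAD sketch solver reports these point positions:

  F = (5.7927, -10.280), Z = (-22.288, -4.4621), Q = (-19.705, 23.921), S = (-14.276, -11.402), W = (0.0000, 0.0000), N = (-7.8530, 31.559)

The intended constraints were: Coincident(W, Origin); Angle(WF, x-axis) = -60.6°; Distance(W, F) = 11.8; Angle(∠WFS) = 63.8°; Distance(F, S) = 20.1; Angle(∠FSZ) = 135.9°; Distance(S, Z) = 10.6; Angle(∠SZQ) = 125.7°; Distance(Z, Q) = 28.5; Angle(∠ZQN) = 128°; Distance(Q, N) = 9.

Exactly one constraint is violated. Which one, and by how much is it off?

Distance(Q, N) = 9 — off by 5.10.

W = (0.00, 0.00) ✓; WF at -60.60° ✓; |WF| = 11.80 ✓; ∠WFS = 63.80° ✓; |FS| = 20.10 ✓; ∠FSZ = 135.9° ✓; |SZ| = 10.60 ✓; ∠SZQ = 125.7° ✓; |ZQ| = 28.50 ✓; ∠ZQN = 128.0° ✓; |QN| = 14.10 ✗.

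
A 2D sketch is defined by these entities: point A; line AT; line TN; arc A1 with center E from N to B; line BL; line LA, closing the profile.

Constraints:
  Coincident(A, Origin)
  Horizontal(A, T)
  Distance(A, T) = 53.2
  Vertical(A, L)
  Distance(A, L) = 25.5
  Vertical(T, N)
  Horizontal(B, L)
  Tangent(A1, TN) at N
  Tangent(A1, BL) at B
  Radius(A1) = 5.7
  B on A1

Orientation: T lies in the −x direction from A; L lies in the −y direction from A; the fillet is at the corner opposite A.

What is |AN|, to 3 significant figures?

56.8

A is at the origin; AT is horizontal with |AT| = 53.2 and T on the −x side, so T = (-53.2, 0.00). AL is vertical with |AL| = 25.5 and L on the −y side, so L = (0.00, -25.5). The virtual corner opposite A is at (-53.2, -25.5). The tangent condition forces EN to be normal to TN and A1 meets BL tangentially, so EB is at right angles to BL, with radius 5.7, so the center E sits 5.7 in from both sides at E = (-47.5, -19.8). That places the tangent points at N = (-53.2, -19.8) on TN and B = (-47.5, -25.5) on BL. Then |AN| = |N − A| = 56.8.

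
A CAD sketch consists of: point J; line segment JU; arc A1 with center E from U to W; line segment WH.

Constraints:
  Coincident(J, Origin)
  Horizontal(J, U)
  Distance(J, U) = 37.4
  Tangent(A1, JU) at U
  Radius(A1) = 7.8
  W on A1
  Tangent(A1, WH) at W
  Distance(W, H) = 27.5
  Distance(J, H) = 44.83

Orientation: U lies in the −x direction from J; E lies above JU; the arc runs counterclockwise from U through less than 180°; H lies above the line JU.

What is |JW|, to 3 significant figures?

30.5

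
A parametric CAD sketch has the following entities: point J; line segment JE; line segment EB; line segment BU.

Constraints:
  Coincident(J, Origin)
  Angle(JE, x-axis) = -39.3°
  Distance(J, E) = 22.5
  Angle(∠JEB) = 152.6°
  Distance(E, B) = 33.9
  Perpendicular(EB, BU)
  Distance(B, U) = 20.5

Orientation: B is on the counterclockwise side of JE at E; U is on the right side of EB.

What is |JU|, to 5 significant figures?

62.085

J is at the origin; JE runs at -39.3° with length 22.5, so E = 22.5·(cos -39.3°, sin -39.3°) = (17.411, -14.251). ∠JEB = 152.6°, so EB runs at -39.3° + (180° − 152.6°) = -11.900° from the x-axis; with |EB| = 33.9, B = E + 33.9·(cos -11.900°, sin -11.900°) = (50.583, -21.241). EB is perpendicular to BU; with |BU| = 20.5 on the right of EB, U = B + 20.5·(-0.20620, -0.97851) = (46.356, -41.301). Then |JU| = |U − J| = 62.085.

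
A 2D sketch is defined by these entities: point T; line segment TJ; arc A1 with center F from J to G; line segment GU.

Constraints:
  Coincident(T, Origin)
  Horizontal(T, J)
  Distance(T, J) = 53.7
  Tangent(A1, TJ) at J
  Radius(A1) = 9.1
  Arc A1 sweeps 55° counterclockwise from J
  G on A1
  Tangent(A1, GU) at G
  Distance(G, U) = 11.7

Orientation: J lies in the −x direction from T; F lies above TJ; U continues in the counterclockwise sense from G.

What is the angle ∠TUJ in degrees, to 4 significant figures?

117.6°

T is at the origin; T and J share the same y with |TJ| = 53.7 and J on the −x side, so J = (-53.70, 0.000). The tangent condition forces FJ to be normal to TJ, so F = J + (0, 9.1) = (-53.70, 9.100). On A1, J sits at bearing -90° from F; a 55° counterclockwise sweep puts G at bearing -35°, so G = F + 9.1·(cos -35°, sin -35°) = (-46.25, 3.880). The tangent condition forces FG to be normal to GU, so GU runs along (−sin -35°, cos -35°); with |GU| = 11.7, U = (-39.53, 13.46). Then cos ∠TUJ = UT·UJ / (|UT||UJ|), giving 117.6°.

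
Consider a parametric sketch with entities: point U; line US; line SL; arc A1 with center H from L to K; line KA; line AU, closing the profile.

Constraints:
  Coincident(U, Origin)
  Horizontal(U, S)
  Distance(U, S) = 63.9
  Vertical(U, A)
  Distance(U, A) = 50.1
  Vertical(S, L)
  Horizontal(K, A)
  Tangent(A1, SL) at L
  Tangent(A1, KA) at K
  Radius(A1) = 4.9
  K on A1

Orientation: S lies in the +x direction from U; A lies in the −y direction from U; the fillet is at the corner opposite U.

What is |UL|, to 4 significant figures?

78.27

U is at the origin; US is horizontal with |US| = 63.9 and S on the +x side, so S = (63.90, 0.000). UA is vertical with |UA| = 50.1 and A on the −y side, so A = (0.000, -50.10). The virtual corner opposite U is at (63.90, -50.10). The tangent condition forces HL to be normal to SL and since A1 is tangent to KA there, HK ⟂ KA, with radius 4.9, so the center H sits 4.9 in from both sides at H = (59.00, -45.20). That places the tangent points at L = (63.90, -45.20) on SL and K = (59.00, -50.10) on KA. Then |UL| = |L − U| = 78.27.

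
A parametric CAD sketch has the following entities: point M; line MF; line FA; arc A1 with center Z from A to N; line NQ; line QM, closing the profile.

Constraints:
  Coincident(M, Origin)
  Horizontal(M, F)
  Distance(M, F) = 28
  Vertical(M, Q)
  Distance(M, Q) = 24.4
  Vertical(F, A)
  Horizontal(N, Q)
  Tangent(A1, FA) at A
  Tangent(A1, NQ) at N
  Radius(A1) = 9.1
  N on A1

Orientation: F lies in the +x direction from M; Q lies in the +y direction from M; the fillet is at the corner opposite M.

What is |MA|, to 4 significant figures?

31.91

M is at the origin; MF is horizontal with |MF| = 28.0 and F on the +x side, so F = (28.00, 0.000). MQ is vertical with |MQ| = 24.4 and Q on the +y side, so Q = (0.000, 24.40). The virtual corner opposite M is at (28.00, 24.40). A1 meets FA tangentially, so ZA is at right angles to FA and since A1 is tangent to NQ there, ZN ⟂ NQ, with radius 9.1, so the center Z sits 9.1 in from both sides at Z = (18.90, 15.30). That places the tangent points at A = (28.00, 15.30) on FA and N = (18.90, 24.40) on NQ. Then |MA| = |A − M| = 31.91.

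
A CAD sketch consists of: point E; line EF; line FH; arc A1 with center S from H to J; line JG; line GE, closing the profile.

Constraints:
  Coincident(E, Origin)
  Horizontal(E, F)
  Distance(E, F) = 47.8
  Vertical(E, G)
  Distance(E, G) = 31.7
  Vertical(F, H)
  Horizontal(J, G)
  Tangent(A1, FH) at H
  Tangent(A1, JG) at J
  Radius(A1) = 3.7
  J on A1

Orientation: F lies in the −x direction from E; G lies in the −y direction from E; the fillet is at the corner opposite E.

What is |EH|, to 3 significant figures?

55.4

E is at the origin; EF is horizontal with |EF| = 47.8 and F on the −x side, so F = (-47.8, 0.00). E and G share the same x with |EG| = 31.7 and G on the −y side, so G = (0.00, -31.7). The virtual corner opposite E is at (-47.8, -31.7). The tangent condition forces SH to be normal to FH and since A1 is tangent to JG there, SJ ⟂ JG, with radius 3.7, so the center S sits 3.7 in from both sides at S = (-44.1, -28.0). That places the tangent points at H = (-47.8, -28.0) on FH and J = (-44.1, -31.7) on JG. Then |EH| = |H − E| = 55.4.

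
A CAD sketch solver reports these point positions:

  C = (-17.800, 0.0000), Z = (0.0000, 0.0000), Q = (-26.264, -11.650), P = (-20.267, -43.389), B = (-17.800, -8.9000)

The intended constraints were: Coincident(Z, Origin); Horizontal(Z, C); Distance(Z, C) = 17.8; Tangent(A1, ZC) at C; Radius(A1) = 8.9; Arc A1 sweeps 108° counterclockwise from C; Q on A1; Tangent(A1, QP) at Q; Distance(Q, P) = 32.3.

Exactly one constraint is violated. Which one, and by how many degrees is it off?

Tangent(A1, QP) at Q — off by 7.30°.

Z = (0.00, 0.00) ✓; Z.y = 0.00, C.y = 0.00 ✓; |ZC| = 17.80 ✓; ∠(BC, CZ) = 90.00° ✓; |BC| = 8.900 ✓; bearing(B→Q) − bearing(B→C) = 108.0° ✓; |BQ| = 8.900 ✓; ∠(BQ, QP) = 97.30° ✗; |QP| = 32.30 ✓.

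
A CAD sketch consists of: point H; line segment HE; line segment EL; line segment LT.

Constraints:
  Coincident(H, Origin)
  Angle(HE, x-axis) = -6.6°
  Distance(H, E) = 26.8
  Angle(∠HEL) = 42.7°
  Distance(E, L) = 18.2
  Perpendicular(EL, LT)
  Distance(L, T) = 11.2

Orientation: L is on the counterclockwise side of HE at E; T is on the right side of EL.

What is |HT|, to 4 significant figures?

29.41

H is at the origin; HE runs at -6.6° with length 26.8, so E = 26.8·(cos -6.6°, sin -6.6°) = (26.62, -3.080). ∠HEL = 42.7°, so EL runs at -6.6° + (180° − 42.7°) = 130.7° from the x-axis; with |EL| = 18.2, L = E + 18.2·(cos 130.7°, sin 130.7°) = (14.75, 10.72). EL is perpendicular to LT; with |LT| = 11.2 on the right of EL, T = L + 11.2·(0.7581, 0.6521) = (23.25, 18.02). Then |HT| = |T − H| = 29.41.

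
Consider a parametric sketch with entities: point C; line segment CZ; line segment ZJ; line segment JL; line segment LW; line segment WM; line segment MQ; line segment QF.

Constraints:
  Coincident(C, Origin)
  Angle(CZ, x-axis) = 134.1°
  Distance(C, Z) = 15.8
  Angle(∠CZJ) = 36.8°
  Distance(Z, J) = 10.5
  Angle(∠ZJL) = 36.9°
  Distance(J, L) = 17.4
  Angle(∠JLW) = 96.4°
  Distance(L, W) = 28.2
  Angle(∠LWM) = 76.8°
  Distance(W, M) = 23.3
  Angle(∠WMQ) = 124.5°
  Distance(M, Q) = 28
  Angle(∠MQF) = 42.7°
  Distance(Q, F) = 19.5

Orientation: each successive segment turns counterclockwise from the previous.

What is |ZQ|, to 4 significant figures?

24.70

∠LWM = 76.8° gives WM at -112.8° from the x-axis; with |WM| = 23.3, M = (-32.91, 11.16). ∠WMQ = 124.5° gives MQ at -57.30° from the x-axis; with |MQ| = 28.0, Q = (-17.78, -12.41). Then |ZQ| = |Q − Z| = 24.70.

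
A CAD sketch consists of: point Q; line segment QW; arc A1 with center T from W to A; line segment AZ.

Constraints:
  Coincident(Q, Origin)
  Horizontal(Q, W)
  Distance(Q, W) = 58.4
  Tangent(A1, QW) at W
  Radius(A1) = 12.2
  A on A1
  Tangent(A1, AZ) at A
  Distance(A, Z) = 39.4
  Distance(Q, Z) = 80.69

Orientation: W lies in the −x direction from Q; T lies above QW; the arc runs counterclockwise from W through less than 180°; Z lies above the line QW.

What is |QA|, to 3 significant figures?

49.7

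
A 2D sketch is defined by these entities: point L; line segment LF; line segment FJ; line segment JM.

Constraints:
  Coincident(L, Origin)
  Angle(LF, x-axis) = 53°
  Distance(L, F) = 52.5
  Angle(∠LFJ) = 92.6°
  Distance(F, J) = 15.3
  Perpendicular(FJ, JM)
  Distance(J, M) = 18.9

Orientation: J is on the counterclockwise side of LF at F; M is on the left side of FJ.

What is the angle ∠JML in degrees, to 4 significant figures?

152.2°

L is at the origin; LF runs at 53.0° with length 52.5, so F = 52.5·(cos 53.0°, sin 53.0°) = (31.60, 41.93). ∠LFJ = 92.6°, so FJ runs at 53.0° + (180° − 92.6°) = 140.4° from the x-axis; with |FJ| = 15.3, J = F + 15.3·(cos 140.4°, sin 140.4°) = (19.81, 51.68). The perpendicularity gives JM at right angles to FJ; with |JM| = 18.9 on the left of FJ, M = J + 18.9·(-0.6374, -0.7705) = (7.759, 37.12). Then cos ∠JML = MJ·ML / (|MJ||ML|), giving 152.2°.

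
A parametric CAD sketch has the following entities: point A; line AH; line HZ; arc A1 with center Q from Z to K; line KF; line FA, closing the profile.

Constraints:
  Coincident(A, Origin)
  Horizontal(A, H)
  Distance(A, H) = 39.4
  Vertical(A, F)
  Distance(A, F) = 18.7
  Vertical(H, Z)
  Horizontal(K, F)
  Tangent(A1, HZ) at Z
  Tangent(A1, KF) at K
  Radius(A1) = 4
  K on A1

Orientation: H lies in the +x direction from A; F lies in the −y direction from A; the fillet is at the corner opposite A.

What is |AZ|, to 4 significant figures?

42.05

The virtual corner opposite A is at (39.40, -18.70). Since A1 is tangent to HZ there, QZ ⟂ HZ and the tangent condition forces QK to be normal to KF, with radius 4.0, so the center Q sits 4.0 in from both sides at Q = (35.40, -14.70). That places the tangent points at Z = (39.40, -14.70) on HZ and K = (35.40, -18.70) on KF. Then |AZ| = |Z − A| = 42.05.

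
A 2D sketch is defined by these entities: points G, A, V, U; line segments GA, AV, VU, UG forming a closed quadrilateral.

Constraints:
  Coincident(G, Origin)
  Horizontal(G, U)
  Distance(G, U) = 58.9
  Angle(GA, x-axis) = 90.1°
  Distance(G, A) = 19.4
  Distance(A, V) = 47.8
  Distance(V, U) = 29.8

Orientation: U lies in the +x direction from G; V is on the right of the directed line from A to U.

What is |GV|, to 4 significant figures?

36.39

G is at the origin; G and U share the same y with |GU| = 58.9 and U in +x, so U = (58.9, 0). GA runs at 90.1° with |GA| = 19.4, so A = (-0.03386, 19.40). V is determined by |AV| = 47.8 and |VU| = 29.8 together: it lies at the intersection of circle(A, 47.8) and circle(U, 29.8). With |AU| = 62.04, the foot of the radical line on AU is 42.28 from A and the perpendicular offset is √(47.8² − 42.28²) = 22.30. Taking the right-of-AU solution: V = (33.15, -15.00).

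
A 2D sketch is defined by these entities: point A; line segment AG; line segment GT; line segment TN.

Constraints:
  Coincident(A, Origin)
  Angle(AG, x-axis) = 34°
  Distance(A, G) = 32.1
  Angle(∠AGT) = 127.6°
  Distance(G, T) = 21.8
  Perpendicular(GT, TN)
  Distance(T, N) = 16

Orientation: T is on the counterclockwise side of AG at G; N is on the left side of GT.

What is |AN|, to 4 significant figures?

42.45

A is at the origin; AG runs at 34.0° with length 32.1, so G = 32.1·(cos 34.0°, sin 34.0°) = (26.61, 17.95). ∠AGT = 127.6°, so GT runs at 34.0° + (180° − 127.6°) = 86.40° from the x-axis; with |GT| = 21.8, T = G + 21.8·(cos 86.40°, sin 86.40°) = (27.98, 39.71). GT ⟂ TN; with |TN| = 16.0 on the left of GT, N = T + 16.0·(-0.9980, 0.06279) = (12.01, 40.71). Then |AN| = |N − A| = 42.45.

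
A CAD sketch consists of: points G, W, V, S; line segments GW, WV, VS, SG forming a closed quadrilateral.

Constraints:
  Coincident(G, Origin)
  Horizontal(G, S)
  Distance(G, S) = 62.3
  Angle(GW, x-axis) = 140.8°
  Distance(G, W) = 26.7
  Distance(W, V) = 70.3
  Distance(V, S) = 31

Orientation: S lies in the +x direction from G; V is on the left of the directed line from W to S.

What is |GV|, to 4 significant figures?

56.15

G is at the origin; GS is horizontal with |GS| = 62.3 and S in +x, so S = (62.3, 0). GW runs at 140.8° with |GW| = 26.7, so W = (-20.69, 16.88). V is determined by |WV| = 70.3 and |VS| = 31.0 together: it lies at the intersection of circle(W, 70.3) and circle(S, 31.0). With |WS| = 84.69, the foot of the radical line on WS is 65.85 from W and the perpendicular offset is √(70.3² − 65.85²) = 24.62. Taking the left-of-WS solution: V = (48.74, 27.88).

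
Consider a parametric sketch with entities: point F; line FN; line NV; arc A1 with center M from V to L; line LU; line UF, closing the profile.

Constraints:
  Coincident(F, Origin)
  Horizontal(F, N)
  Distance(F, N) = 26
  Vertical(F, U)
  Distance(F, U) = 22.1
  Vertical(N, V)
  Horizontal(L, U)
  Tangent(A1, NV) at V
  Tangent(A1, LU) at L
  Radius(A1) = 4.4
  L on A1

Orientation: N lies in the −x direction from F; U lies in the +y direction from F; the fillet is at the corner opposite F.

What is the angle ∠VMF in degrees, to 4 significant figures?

140.7°

F is at the origin; F and N share the same y with |FN| = 26.0 and N on the −x side, so N = (-26.00, 0.000). F and U share the same x with |FU| = 22.1 and U on the +y side, so U = (0.000, 22.10). The virtual corner opposite F is at (-26.00, 22.10). The tangent condition forces MV to be normal to NV and tangency of A1 to LU means the radius ML is perpendicular to LU, with radius 4.4, so the center M sits 4.4 in from both sides at M = (-21.60, 17.70). That places the tangent points at V = (-26.00, 17.70) on NV and L = (-21.60, 22.10) on LU. Then cos ∠VMF = MV·MF / (|MV||MF|), giving 140.7°.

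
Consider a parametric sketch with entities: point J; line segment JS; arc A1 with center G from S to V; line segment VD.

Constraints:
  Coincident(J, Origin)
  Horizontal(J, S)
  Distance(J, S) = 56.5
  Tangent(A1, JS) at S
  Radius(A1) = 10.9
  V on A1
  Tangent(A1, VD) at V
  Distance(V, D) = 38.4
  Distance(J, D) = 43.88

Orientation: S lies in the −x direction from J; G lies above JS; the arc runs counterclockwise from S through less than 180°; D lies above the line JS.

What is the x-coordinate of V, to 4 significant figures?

-47.63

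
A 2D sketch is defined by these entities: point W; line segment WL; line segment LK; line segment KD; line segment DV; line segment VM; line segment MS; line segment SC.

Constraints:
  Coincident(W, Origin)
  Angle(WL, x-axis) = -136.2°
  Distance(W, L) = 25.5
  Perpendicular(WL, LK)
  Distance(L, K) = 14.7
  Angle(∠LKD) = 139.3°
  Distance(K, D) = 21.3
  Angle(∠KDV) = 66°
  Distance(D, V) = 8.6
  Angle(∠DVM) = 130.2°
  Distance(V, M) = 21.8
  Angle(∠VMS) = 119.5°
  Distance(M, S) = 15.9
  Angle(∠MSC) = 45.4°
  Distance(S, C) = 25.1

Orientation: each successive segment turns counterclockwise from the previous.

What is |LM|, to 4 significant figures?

9.118

W is at the origin; WL runs at -136.2° with length 25.5, so L = (-18.40, -17.65). WL ⟂ LK, so LK runs at -46.20°; with |LK| = 14.7, K = (-8.230, -28.26). ∠LKD = 139.3° gives KD at -5.500° from the x-axis; with |KD| = 21.3, D = (12.97, -30.30). ∠KDV = 66.0° gives DV at 108.5° from the x-axis; with |DV| = 8.6, V = (10.24, -22.15). ∠DVM = 130.2° gives VM at 158.3° from the x-axis; with |VM| = 21.8, M = (-10.01, -14.08). Then |LM| = |M − L| = 9.118.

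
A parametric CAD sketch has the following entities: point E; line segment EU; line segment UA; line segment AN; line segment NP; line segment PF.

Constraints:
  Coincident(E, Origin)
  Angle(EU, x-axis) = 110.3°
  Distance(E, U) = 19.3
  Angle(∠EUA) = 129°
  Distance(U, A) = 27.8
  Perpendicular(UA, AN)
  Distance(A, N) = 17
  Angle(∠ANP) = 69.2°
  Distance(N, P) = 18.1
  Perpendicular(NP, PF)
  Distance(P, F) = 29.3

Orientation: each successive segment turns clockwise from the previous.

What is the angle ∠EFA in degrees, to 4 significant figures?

67.59°

E is at the origin; EU runs at 110.3° with length 19.3, so U = (-6.696, 18.10). ∠EUA = 129.0° gives UA at 59.30° from the x-axis; with |UA| = 27.8, A = (7.497, 42.01). UA ⟂ AN, so AN runs at -30.70°; with |AN| = 17.0, N = (22.11, 33.33). ∠ANP = 69.2° gives NP at -141.5° from the x-axis; with |NP| = 18.1, P = (7.950, 22.06). NP ⟂ PF, so PF runs at 128.5°; with |PF| = 29.3, F = (-10.29, 44.99). Then cos ∠EFA = FE·FA / (|FE||FA|), giving 67.59°.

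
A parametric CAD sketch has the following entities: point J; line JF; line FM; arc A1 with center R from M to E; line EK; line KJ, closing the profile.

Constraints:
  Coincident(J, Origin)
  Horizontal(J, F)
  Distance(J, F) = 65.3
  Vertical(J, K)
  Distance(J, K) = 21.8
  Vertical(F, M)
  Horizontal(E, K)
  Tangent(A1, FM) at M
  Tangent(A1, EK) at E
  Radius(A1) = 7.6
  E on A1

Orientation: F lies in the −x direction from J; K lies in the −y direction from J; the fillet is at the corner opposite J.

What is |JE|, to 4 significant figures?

61.68

J is at the origin; JF is horizontal with |JF| = 65.3 and F on the −x side, so F = (-65.30, 0.000). JK is vertical with |JK| = 21.8 and K on the −y side, so K = (0.000, -21.80). The virtual corner opposite J is at (-65.30, -21.80). A1 meets FM tangentially, so RM is at right angles to FM and A1 meets EK tangentially, so RE is at right angles to EK, with radius 7.6, so the center R sits 7.6 in from both sides at R = (-57.70, -14.20). That places the tangent points at M = (-65.30, -14.20) on FM and E = (-57.70, -21.80) on EK. Then |JE| = |E − J| = 61.68.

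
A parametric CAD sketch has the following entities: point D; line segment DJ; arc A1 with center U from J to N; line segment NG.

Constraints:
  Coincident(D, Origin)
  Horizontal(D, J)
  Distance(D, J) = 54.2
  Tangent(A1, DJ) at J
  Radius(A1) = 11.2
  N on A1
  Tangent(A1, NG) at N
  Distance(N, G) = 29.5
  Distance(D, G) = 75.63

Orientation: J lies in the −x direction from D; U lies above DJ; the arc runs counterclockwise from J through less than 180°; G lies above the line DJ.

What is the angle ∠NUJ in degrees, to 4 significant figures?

127.5°

Checks: |UN| = 11.20 ✓; ∠(UN, NG) = 90.00° ✓; |NG| = 29.50 ✓; |DG| = 75.63 ✓.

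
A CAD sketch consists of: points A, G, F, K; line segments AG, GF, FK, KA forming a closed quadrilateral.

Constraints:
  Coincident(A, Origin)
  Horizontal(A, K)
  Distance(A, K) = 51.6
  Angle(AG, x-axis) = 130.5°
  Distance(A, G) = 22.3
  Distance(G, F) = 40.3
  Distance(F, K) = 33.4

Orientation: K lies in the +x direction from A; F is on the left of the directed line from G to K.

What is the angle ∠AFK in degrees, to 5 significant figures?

101.75°

Checks: |GF| = 40.30 ✓; |FK| = 33.40 ✓.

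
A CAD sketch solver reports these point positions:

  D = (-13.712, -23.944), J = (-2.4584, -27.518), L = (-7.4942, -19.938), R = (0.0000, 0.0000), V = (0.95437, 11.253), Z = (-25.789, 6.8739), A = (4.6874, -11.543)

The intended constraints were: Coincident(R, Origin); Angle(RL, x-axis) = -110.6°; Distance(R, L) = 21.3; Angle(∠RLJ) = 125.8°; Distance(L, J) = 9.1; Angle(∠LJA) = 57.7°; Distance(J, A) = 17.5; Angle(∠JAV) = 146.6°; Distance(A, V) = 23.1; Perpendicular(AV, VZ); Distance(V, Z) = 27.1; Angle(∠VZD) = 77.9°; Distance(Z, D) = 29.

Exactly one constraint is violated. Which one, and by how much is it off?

Distance(Z, D) = 29 — off by 4.10.

R = (0.00, 0.00) ✓; RL at -110.6° ✓; |RL| = 21.30 ✓; ∠RLJ = 125.8° ✓; |LJ| = 9.100 ✓; ∠LJA = 57.70° ✓; |JA| = 17.50 ✓; ∠JAV = 146.6° ✓; |AV| = 23.10 ✓; ∠(AV, VZ) = 90.00° ✓; |VZ| = 27.10 ✓; ∠VZD = 77.90° ✓; |ZD| = 33.10 ✗.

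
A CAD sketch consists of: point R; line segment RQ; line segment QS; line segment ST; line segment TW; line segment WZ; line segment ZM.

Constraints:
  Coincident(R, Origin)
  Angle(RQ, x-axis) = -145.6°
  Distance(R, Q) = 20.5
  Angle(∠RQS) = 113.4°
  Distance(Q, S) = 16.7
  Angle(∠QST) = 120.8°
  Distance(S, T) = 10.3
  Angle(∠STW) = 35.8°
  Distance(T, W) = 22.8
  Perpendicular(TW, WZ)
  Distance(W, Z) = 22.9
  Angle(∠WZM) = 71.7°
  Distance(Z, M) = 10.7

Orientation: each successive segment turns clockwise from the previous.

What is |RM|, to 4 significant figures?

42.12

R is at the origin; RQ runs at -145.6° with length 20.5, so Q = (-16.91, -11.58). ∠RQS = 113.4° gives QS at 147.8° from the x-axis; with |QS| = 16.7, S = (-31.05, -2.683). ∠QST = 120.8° gives ST at 88.60° from the x-axis; with |ST| = 10.3, T = (-30.79, 7.614). ∠STW = 35.8° gives TW at -55.60° from the x-axis; with |TW| = 22.8, W = (-17.91, -11.20). TW ⟂ WZ, so WZ runs at -145.6°; with |WZ| = 22.9, Z = (-36.81, -24.14). ∠WZM = 71.7° gives ZM at 106.1° from the x-axis; with |ZM| = 10.7, M = (-39.78, -13.86). Then |RM| = |M − R| = 42.12.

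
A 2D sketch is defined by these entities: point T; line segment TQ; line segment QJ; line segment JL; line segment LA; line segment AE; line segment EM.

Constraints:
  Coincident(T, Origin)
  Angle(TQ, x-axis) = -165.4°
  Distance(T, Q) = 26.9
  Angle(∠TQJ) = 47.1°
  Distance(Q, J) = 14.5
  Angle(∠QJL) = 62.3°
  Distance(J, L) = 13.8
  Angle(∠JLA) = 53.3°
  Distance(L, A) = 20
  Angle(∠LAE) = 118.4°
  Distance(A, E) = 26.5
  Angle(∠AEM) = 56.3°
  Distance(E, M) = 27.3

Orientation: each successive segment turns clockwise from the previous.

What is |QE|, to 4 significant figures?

31.12

T is at the origin; TQ runs at -165.4° with length 26.9, so Q = (-26.03, -6.781). ∠TQJ = 47.1° gives QJ at 61.70° from the x-axis; with |QJ| = 14.5, J = (-19.16, 5.986). ∠QJL = 62.3° gives JL at -56.00° from the x-axis; with |JL| = 13.8, L = (-11.44, -5.454). ∠JLA = 53.3° gives LA at 177.3° from the x-axis; with |LA| = 20.0, A = (-31.42, -4.512). ∠LAE = 118.4° gives AE at 115.7° from the x-axis; with |AE| = 26.5, E = (-42.91, 19.37). Then |QE| = |E − Q| = 31.12.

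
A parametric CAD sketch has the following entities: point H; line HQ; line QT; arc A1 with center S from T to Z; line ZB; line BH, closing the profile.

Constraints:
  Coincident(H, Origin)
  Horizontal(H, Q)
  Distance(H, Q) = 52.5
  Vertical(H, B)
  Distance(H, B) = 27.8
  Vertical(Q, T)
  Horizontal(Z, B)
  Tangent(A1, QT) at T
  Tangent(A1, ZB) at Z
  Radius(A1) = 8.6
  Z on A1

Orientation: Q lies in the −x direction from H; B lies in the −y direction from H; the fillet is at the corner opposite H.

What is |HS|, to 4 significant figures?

47.92

H is at the origin; H and Q share the same y with |HQ| = 52.5 and Q on the −x side, so Q = (-52.50, 0.000). H and B share the same x with |HB| = 27.8 and B on the −y side, so B = (0.000, -27.80). The virtual corner opposite H is at (-52.50, -27.80). Tangency of A1 to QT means the radius ST is perpendicular to QT and tangency of A1 to ZB means the radius SZ is perpendicular to ZB, with radius 8.6, so the center S sits 8.6 in from both sides at S = (-43.90, -19.20). Then |HS| = |S − H| = 47.92.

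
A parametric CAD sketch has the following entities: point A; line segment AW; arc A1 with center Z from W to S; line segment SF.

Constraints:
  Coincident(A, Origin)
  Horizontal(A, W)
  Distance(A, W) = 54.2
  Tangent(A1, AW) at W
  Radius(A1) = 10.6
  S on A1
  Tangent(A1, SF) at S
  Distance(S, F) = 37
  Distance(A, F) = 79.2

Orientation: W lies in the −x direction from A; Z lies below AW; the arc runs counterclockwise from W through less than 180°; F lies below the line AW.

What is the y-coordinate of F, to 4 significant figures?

-48.08

A is at the origin; AW is horizontal with |AW| = 54.2 and W on the −x side, so W = (-54.20, 0.000). Tangency of A1 to AW means the radius ZW is perpendicular to AW, so Z = W + (0, -10.6) = (-54.20, -10.60). Since ZS ⟂ SF (tangency), |ZF| = √(10.6² + 37.0²) = 38.49 regardless of where S sits on A1. So F lies on both circle(A, 79.2) and circle(Z, 38.49); the below-AW intersection is F = (-62.93, -48.08). S is the foot of the tangent from F: S = (-64.79, -11.13).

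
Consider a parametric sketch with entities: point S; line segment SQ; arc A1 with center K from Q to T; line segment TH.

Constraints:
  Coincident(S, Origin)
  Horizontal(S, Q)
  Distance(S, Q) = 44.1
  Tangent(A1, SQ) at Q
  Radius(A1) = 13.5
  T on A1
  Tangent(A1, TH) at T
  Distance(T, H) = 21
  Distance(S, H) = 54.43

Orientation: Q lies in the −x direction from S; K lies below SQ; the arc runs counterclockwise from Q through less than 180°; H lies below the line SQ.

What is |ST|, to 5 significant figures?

58.433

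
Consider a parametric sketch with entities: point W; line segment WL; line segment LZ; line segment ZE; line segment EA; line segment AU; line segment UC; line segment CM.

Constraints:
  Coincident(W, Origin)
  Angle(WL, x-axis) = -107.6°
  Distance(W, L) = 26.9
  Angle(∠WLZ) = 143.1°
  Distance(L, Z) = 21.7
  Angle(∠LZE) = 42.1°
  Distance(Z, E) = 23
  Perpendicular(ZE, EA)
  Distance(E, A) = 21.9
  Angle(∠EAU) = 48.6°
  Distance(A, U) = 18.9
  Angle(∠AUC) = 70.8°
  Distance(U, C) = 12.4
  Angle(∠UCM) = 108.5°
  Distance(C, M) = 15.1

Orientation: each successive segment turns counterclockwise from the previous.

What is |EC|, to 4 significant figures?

4.729

W is at the origin; WL runs at -107.6° with length 26.9, so L = (-8.134, -25.64). ∠WLZ = 143.1° gives LZ at -70.70° from the x-axis; with |LZ| = 21.7, Z = (-0.9616, -46.12). ∠LZE = 42.1° gives ZE at 67.20° from the x-axis; with |ZE| = 23.0, E = (7.951, -24.92). The perpendicularity gives EA at right angles to ZE, so EA runs at 157.2°; with |EA| = 21.9, A = (-12.24, -16.43). ∠EAU = 48.6° gives AU at -71.40° from the x-axis; with |AU| = 18.9, U = (-6.209, -34.34). ∠AUC = 70.8° gives UC at 37.80° from the x-axis; with |UC| = 12.4, C = (3.589, -26.74). Then |EC| = |C − E| = 4.729.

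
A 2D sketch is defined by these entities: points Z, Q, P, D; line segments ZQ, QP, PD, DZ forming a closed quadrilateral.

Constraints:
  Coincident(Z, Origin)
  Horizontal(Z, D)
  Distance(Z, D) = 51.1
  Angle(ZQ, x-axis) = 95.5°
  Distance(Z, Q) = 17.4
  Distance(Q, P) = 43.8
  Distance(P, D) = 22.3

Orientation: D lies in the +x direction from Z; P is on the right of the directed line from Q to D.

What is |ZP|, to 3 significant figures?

33.6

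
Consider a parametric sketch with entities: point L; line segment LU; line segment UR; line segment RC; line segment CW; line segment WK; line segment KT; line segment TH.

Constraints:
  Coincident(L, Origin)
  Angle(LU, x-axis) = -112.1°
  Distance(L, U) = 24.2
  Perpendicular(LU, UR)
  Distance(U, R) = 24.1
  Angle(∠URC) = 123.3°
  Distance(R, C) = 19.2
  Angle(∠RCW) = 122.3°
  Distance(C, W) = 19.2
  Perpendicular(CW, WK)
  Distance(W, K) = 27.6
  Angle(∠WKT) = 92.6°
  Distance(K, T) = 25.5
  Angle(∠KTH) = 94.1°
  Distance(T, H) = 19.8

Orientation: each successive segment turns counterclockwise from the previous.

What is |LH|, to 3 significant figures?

35.8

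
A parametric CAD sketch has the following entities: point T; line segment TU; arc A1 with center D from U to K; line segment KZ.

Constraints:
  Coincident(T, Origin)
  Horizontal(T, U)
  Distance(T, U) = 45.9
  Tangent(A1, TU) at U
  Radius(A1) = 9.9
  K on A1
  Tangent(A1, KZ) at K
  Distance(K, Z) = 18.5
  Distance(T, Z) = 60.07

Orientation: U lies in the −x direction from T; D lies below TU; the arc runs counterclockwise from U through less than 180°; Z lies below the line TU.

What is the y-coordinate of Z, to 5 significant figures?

-29.955

T is at the origin; TU is horizontal with |TU| = 45.9 and U on the −x side, so U = (-45.900, 0.0000). Since A1 is tangent to TU there, DU ⟂ TU, so D = U + (0, -9.9) = (-45.900, -9.9000). Since DK ⟂ KZ (tangency), |DZ| = √(9.9² + 18.5²) = 20.982 regardless of where K sits on A1. So Z lies on both circle(T, 60.07) and circle(D, 20.982); the below-TU intersection is Z = (-52.068, -29.955). K is the foot of the tangent from Z: K = (-55.616, -11.799).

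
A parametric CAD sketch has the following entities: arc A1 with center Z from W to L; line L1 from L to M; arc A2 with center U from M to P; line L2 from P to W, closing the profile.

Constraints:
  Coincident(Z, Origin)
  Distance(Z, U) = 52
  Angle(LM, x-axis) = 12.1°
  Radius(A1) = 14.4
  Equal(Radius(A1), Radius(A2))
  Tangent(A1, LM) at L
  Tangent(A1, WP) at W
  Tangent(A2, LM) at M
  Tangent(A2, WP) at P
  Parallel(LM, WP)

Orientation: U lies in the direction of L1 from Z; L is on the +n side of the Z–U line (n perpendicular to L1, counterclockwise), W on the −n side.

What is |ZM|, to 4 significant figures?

53.96

The slot axis is L1's direction at 12.1°, so u = (cos 12.1°, sin 12.1°) = (0.9778, 0.2096) and n = (−sin 12.1°, cos 12.1°) = (-0.2096, 0.9778). Z is at the origin and U lies 52.0 along u from Z, so U = 52.0·u = (50.84, 10.90). Tangency of A1 to both parallel lines with radius 14.4 puts L and W at Z ± 14.4·n: L = (-3.019, 14.08), W = (3.019, -14.08). Equal radii place M and P the same way about U: M = U + 14.4·n = (47.83, 24.98), P = U − 14.4·n = (53.86, -3.180). Then |ZM| = |M − Z| = 53.96.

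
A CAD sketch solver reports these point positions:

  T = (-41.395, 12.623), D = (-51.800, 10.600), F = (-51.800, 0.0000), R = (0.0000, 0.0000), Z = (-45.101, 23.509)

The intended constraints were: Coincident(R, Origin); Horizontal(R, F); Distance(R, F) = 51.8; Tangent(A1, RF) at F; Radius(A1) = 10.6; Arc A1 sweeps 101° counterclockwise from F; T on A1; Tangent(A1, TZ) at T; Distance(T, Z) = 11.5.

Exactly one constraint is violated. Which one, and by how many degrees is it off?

Tangent(A1, TZ) at T — off by 7.80°.

R = (0.00, 0.00) ✓; R.y = 0.00, F.y = 0.00 ✓; |RF| = 51.80 ✓; ∠(DF, FR) = 90.00° ✓; |DF| = 10.60 ✓; bearing(D→T) − bearing(D→F) = 101.0° ✓; |DT| = 10.60 ✓; ∠(DT, TZ) = 82.20° ✗; |TZ| = 11.50 ✓.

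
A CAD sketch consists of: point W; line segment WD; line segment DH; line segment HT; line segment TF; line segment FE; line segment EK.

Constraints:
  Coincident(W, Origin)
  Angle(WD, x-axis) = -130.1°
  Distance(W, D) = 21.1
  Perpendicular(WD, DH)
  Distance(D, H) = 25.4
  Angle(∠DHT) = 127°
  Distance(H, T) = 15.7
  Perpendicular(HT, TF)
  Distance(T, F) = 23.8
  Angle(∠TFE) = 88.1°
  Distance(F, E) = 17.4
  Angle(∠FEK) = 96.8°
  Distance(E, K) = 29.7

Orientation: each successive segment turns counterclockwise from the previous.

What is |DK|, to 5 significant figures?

28.857

W is at the origin; WD runs at -130.1° with length 21.1, so D = (-13.591, -16.140). WD is perpendicular to DH, so DH runs at -40.100°; with |DH| = 25.4, H = (5.8380, -32.501). ∠DHT = 127.0° gives HT at 12.900° from the x-axis; with |HT| = 15.7, T = (21.142, -28.996). HT is perpendicular to TF, so TF runs at 102.90°; with |TF| = 23.8, F = (15.828, -5.7962). ∠TFE = 88.1° gives FE at -165.20° from the x-axis; with |FE| = 17.4, E = (-0.99433, -10.241). ∠FEK = 96.8° gives EK at -82.000° from the x-axis; with |EK| = 29.7, K = (3.1391, -39.652). Then |DK| = |K − D| = 28.857.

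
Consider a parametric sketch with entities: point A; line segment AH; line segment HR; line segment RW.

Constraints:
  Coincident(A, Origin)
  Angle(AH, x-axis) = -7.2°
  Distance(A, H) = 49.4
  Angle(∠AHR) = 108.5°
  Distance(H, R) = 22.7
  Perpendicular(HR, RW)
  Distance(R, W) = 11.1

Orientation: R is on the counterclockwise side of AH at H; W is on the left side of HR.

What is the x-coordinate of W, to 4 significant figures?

48.85

∠AHR = 108.5°, so HR runs at -7.2° + (180° − 108.5°) = 64.30° from the x-axis; with |HR| = 22.7, R = H + 22.7·(cos 64.30°, sin 64.30°) = (58.85, 14.26). HR is perpendicular to RW; with |RW| = 11.1 on the left of HR, W = R + 11.1·(-0.9011, 0.4337) = (48.85, 19.08). So W.x = 48.85.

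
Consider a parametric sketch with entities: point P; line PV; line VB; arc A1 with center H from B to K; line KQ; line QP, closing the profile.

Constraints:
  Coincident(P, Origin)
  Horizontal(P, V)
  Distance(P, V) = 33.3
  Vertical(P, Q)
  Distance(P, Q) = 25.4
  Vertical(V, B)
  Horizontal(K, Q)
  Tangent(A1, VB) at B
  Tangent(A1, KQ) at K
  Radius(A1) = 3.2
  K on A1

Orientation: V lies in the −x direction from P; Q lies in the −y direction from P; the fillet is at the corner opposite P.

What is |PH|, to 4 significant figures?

37.40

P is at the origin; P and V share the same y with |PV| = 33.3 and V on the −x side, so V = (-33.30, 0.000). P and Q share the same x with |PQ| = 25.4 and Q on the −y side, so Q = (0.000, -25.40). The virtual corner opposite P is at (-33.30, -25.40). The tangent condition forces HB to be normal to VB and A1 meets KQ tangentially, so HK is at right angles to KQ, with radius 3.2, so the center H sits 3.2 in from both sides at H = (-30.10, -22.20). Then |PH| = |H − P| = 37.40.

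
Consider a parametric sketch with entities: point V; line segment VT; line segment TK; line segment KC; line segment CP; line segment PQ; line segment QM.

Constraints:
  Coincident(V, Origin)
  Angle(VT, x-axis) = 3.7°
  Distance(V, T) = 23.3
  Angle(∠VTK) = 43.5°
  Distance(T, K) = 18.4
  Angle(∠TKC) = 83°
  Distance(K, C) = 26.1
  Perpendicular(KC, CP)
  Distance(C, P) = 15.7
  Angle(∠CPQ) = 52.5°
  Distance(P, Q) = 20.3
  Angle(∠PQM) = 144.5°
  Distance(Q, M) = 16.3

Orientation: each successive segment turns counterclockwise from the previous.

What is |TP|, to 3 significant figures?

24.0

V is at the origin; VT runs at 3.7° with length 23.3, so T = (23.3, 1.50). ∠VTK = 43.5° gives TK at 140° from the x-axis; with |TK| = 18.4, K = (9.12, 13.3). ∠TKC = 83.0° gives KC at -123° from the x-axis; with |KC| = 26.1, C = (-5.02, -8.66). The perpendicularity gives CP at right angles to KC, so CP runs at -32.8°; with |CP| = 15.7, P = (8.17, -17.2). Then |TP| = |P − T| = 24.0.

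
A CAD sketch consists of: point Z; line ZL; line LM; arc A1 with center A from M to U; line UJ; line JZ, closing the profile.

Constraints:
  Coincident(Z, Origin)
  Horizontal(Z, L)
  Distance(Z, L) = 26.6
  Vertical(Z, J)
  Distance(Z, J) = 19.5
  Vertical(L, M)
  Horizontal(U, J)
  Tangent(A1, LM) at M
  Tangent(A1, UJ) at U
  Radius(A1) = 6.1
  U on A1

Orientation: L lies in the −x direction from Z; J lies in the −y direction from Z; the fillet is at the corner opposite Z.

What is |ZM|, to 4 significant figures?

29.78

Z is at the origin; Z and L share the same y with |ZL| = 26.6 and L on the −x side, so L = (-26.60, 0.000). Z and J share the same x with |ZJ| = 19.5 and J on the −y side, so J = (0.000, -19.50). The virtual corner opposite Z is at (-26.60, -19.50). Since A1 is tangent to LM there, AM ⟂ LM and tangency of A1 to UJ means the radius AU is perpendicular to UJ, with radius 6.1, so the center A sits 6.1 in from both sides at A = (-20.50, -13.40). That places the tangent points at M = (-26.60, -13.40) on LM and U = (-20.50, -19.50) on UJ. Then |ZM| = |M − Z| = 29.78.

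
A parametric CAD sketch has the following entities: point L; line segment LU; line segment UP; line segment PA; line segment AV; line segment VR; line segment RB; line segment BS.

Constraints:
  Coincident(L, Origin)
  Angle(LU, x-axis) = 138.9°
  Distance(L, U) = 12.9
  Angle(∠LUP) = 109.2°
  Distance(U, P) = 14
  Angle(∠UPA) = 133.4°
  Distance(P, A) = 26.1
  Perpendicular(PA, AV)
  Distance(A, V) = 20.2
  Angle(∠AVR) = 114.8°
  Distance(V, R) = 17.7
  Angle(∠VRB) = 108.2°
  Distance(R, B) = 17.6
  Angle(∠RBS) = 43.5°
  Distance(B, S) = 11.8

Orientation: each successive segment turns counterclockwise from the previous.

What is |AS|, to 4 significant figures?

22.47

∠VRB = 108.2° gives RB at 123.3° from the x-axis; with |RB| = 17.6, B = (-7.082, -0.03547). ∠RBS = 43.5° gives BS at -100.2° from the x-axis; with |BS| = 11.8, S = (-9.172, -11.65). Then |AS| = |S − A| = 22.47.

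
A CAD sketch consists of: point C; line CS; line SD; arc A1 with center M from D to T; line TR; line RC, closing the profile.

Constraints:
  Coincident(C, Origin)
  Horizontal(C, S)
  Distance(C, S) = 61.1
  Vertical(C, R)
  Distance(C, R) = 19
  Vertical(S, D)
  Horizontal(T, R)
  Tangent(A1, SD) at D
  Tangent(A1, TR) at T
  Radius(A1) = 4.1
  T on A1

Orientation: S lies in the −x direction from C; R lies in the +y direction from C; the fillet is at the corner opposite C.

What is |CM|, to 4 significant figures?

58.92

C is at the origin; C and S share the same y with |CS| = 61.1 and S on the −x side, so S = (-61.10, 0.000). CR is vertical with |CR| = 19.0 and R on the +y side, so R = (0.000, 19.00). The virtual corner opposite C is at (-61.10, 19.00). Since A1 is tangent to SD there, MD ⟂ SD and since A1 is tangent to TR there, MT ⟂ TR, with radius 4.1, so the center M sits 4.1 in from both sides at M = (-57.00, 14.90). Then |CM| = |M − C| = 58.92.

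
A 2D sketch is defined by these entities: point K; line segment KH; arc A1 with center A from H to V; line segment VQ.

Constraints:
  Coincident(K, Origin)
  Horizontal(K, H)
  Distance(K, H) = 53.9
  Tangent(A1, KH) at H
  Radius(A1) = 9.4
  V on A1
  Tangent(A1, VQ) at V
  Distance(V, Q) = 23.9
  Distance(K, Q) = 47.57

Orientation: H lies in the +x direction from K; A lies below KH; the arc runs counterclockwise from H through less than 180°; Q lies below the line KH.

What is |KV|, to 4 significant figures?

45.43

Checks: |AV| = 9.400 ✓; ∠(AV, VQ) = 90.00° ✓; |VQ| = 23.90 ✓; |KQ| = 47.57 ✓.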